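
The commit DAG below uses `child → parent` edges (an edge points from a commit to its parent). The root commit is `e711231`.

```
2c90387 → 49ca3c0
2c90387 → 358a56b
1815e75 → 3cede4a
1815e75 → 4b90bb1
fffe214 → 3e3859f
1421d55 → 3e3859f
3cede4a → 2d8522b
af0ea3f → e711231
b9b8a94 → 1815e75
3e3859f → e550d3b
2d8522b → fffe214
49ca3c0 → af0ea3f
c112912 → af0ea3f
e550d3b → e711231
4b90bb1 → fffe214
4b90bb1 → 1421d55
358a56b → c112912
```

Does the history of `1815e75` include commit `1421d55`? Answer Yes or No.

Ancestors of 1815e75 (commits reachable by following parents): {1421d55, 1815e75, 2d8522b, 3cede4a, 3e3859f, 4b90bb1, e550d3b, e711231, fffe214}.
1421d55 is in that set, so it is an ancestor of 1815e75.

Yes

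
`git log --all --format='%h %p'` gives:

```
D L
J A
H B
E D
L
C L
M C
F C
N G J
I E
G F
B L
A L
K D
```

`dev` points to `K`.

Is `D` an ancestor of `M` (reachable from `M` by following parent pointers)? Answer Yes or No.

No

Ancestors of M: {C, L, M}.
D is not in that set, so it is not an ancestor of M.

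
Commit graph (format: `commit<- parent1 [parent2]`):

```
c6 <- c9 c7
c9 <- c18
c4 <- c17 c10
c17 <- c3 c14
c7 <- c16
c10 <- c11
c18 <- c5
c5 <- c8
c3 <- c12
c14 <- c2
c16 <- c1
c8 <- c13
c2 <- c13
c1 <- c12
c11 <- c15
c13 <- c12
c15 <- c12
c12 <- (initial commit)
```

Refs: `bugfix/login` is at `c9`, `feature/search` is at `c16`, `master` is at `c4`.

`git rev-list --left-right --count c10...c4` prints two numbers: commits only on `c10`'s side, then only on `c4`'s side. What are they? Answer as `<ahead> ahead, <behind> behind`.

Reachable from c10: {c10, c11, c12, c15}.
Reachable from c4: {c10, c11, c12, c13, c14, c15, c17, c2, c3, c4}.
Only in c10's history (ahead): {} — 0.
Only in c4's history (behind): {c13, c14, c17, c2, c3, c4} — 6.

0 ahead, 6 behind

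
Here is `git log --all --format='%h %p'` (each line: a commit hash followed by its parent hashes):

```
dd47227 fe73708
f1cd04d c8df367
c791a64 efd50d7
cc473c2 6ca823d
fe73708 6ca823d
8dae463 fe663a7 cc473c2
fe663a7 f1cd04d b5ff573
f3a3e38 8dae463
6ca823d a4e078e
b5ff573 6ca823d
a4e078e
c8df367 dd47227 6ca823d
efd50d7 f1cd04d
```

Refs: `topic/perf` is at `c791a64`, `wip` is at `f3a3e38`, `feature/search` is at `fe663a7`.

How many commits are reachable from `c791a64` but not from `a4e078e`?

Reachable from c791a64: {6ca823d, a4e078e, c791a64, c8df367, dd47227, efd50d7, f1cd04d, fe73708}.
Reachable from a4e078e: {a4e078e}.
In c791a64's history but not a4e078e's: {6ca823d, c791a64, c8df367, dd47227, efd50d7, f1cd04d, fe73708} — 7 commits.

7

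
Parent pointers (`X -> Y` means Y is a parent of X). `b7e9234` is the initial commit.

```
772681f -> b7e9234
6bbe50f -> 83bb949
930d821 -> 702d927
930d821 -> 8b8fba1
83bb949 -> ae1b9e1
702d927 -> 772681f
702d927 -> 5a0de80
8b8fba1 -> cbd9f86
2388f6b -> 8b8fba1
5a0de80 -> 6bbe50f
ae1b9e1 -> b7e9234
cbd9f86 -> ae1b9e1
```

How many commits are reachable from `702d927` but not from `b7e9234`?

Reachable from 702d927: {5a0de80, 6bbe50f, 702d927, 772681f, 83bb949, ae1b9e1, b7e9234}.
Reachable from b7e9234: {b7e9234}.
In 702d927's history but not b7e9234's: {5a0de80, 6bbe50f, 702d927, 772681f, 83bb949, ae1b9e1} — 6 commits.

6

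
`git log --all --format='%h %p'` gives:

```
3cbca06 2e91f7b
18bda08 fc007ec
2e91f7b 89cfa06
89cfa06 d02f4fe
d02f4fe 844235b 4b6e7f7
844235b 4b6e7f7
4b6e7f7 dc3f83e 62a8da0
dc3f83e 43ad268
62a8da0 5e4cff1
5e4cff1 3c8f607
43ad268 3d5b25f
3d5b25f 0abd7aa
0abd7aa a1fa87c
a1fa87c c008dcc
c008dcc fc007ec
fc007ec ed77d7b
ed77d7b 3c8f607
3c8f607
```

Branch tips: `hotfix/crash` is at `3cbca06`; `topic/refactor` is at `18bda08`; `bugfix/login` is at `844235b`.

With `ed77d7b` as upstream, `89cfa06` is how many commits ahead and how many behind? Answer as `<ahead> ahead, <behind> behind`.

13 ahead, 0 behind

Reachable from 89cfa06: {0abd7aa, 3c8f607, 3d5b25f, 43ad268, 4b6e7f7, 5e4cff1, 62a8da0, 844235b, 89cfa06, a1fa87c, c008dcc, d02f4fe, dc3f83e, ed77d7b, fc007ec}.
Reachable from ed77d7b: {3c8f607, ed77d7b}.
Only in 89cfa06's history (ahead): {0abd7aa, 3d5b25f, 43ad268, 4b6e7f7, 5e4cff1, 62a8da0, 844235b, 89cfa06, a1fa87c, c008dcc, d02f4fe, dc3f83e, fc007ec} — 13.
Only in ed77d7b's history (behind): {} — 0.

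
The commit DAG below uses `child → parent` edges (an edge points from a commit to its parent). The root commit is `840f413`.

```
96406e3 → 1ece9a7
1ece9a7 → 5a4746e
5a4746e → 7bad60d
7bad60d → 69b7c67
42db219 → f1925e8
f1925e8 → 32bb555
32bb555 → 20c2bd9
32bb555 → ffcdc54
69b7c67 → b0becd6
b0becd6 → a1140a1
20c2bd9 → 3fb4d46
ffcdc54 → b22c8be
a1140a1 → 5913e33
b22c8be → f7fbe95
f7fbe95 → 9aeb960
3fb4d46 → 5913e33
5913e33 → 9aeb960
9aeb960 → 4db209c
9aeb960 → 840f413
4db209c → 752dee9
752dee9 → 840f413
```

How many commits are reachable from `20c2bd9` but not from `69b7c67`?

2

Reachable from 20c2bd9: {20c2bd9, 3fb4d46, 4db209c, 5913e33, 752dee9, 840f413, 9aeb960}.
Reachable from 69b7c67: {4db209c, 5913e33, 69b7c67, 752dee9, 840f413, 9aeb960, a1140a1, b0becd6}.
In 20c2bd9's history but not 69b7c67's: {20c2bd9, 3fb4d46} — 2 commits.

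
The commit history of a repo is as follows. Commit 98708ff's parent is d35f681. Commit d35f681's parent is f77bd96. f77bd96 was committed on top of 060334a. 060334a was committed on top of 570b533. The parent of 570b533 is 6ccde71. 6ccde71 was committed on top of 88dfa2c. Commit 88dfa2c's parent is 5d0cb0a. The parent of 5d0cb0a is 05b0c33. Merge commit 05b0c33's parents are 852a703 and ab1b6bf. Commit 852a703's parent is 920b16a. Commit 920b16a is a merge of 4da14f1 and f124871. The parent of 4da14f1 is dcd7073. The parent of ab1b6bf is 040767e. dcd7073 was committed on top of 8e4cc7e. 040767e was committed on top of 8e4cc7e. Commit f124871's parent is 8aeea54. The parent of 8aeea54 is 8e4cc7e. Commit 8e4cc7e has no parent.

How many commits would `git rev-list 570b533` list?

Walking parent pointers from 570b533: reachable set = {040767e, 05b0c33, 4da14f1, 570b533, 5d0cb0a, 6ccde71, 852a703, 88dfa2c, 8aeea54, 8e4cc7e, 920b16a, ab1b6bf, dcd7073, f124871}.
That is 14 commits.

14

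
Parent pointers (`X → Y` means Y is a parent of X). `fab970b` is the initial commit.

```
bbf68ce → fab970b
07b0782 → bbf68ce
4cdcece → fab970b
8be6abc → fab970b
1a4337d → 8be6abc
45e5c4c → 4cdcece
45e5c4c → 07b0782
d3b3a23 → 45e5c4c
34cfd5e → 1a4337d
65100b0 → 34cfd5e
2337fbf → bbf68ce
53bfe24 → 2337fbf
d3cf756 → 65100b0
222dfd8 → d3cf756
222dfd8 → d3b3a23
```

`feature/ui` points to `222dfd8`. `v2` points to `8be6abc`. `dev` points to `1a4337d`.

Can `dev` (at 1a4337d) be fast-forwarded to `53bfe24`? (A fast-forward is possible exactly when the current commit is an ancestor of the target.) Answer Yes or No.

A fast-forward from 1a4337d to 53bfe24 is possible iff 1a4337d is an ancestor of 53bfe24.
Ancestors of 53bfe24: {2337fbf, 53bfe24, bbf68ce, fab970b}.
1a4337d is not among them, so fast-forward is not possible.

No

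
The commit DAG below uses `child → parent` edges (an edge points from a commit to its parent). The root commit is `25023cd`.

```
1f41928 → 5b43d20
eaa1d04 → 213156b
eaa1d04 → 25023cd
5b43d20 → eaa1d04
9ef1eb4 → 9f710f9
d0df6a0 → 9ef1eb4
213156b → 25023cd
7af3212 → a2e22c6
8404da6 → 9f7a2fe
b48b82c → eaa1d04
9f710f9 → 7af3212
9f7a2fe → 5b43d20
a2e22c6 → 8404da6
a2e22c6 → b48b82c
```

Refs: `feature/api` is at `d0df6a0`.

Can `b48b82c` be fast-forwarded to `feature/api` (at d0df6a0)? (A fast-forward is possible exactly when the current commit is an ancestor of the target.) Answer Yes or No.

Yes

A fast-forward from b48b82c to d0df6a0 is possible iff b48b82c is an ancestor of d0df6a0.
Ancestors of d0df6a0: {213156b, 25023cd, 5b43d20, 7af3212, 8404da6, 9ef1eb4, 9f710f9, 9f7a2fe, a2e22c6, b48b82c, d0df6a0, eaa1d04}.
b48b82c is among them, so fast-forward is possible.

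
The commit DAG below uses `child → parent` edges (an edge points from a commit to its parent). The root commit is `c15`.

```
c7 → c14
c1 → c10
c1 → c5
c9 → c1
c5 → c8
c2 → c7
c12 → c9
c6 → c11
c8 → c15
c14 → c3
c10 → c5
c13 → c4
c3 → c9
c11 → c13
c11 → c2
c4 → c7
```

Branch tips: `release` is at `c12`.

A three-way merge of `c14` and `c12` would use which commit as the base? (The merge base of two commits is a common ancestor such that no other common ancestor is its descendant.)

c9

Ancestors of c14: {c1, c10, c14, c15, c3, c5, c8, c9}.
Ancestors of c12: {c1, c10, c12, c15, c5, c8, c9}.
Common ancestors: {c1, c10, c15, c5, c8, c9}.
Among these, c9 is not an ancestor of any other common ancestor — it is the merge base.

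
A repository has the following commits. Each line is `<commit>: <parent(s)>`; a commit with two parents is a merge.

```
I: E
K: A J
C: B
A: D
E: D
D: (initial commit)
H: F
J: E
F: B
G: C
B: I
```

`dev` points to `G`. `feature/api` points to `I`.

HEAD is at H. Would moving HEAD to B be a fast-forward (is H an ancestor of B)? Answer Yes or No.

A fast-forward from H to B is possible iff H is an ancestor of B.
Ancestors of B: {B, D, E, I}.
H is not among them, so fast-forward is not possible.

No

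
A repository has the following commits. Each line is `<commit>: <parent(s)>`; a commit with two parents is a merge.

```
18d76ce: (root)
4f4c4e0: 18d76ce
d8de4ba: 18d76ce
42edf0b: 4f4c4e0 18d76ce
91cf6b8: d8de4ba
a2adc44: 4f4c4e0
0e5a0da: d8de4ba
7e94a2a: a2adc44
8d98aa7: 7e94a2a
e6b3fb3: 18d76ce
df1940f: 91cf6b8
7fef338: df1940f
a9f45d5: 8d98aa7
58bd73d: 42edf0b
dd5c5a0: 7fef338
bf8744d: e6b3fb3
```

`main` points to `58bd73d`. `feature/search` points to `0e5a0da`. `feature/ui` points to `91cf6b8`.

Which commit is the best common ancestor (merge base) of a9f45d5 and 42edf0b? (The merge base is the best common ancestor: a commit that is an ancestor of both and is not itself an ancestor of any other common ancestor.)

4f4c4e0

Ancestors of a9f45d5: {18d76ce, 4f4c4e0, 7e94a2a, 8d98aa7, a2adc44, a9f45d5}.
Ancestors of 42edf0b: {18d76ce, 42edf0b, 4f4c4e0}.
Common ancestors: {18d76ce, 4f4c4e0}.
Among these, 4f4c4e0 is not an ancestor of any other common ancestor — it is the merge base.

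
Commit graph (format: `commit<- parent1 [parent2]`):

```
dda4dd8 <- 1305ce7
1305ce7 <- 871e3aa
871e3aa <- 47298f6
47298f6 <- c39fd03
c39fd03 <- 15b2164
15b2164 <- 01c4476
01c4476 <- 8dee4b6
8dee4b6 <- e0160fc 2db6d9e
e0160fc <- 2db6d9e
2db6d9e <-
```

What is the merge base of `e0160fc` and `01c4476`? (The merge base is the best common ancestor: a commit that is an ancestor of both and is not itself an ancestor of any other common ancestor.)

Ancestors of e0160fc: {2db6d9e, e0160fc}.
Ancestors of 01c4476: {01c4476, 2db6d9e, 8dee4b6, e0160fc}.
Common ancestors: {2db6d9e, e0160fc}.
Among these, e0160fc is not an ancestor of any other common ancestor — it is the merge base.

e0160fc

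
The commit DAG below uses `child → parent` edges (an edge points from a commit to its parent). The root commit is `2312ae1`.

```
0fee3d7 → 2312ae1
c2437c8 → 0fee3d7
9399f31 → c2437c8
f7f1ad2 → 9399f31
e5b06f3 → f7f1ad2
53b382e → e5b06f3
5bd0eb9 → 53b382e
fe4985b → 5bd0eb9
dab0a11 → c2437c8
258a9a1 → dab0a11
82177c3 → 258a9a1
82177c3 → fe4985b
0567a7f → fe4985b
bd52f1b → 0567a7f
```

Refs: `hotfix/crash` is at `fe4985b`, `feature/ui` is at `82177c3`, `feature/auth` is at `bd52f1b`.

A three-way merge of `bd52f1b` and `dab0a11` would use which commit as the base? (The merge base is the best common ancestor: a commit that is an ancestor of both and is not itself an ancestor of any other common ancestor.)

c2437c8

Ancestors of bd52f1b: {0567a7f, 0fee3d7, 2312ae1, 53b382e, 5bd0eb9, 9399f31, bd52f1b, c2437c8, e5b06f3, f7f1ad2, fe4985b}.
Ancestors of dab0a11: {0fee3d7, 2312ae1, c2437c8, dab0a11}.
Common ancestors: {0fee3d7, 2312ae1, c2437c8}.
Among these, c2437c8 is not an ancestor of any other common ancestor — it is the merge base.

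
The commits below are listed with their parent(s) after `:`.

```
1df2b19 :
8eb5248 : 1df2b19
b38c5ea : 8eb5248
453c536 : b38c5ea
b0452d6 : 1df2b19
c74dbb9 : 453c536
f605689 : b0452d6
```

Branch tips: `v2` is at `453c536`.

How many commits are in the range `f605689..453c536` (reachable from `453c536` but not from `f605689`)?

3

Reachable from 453c536: {1df2b19, 453c536, 8eb5248, b38c5ea}.
Reachable from f605689: {1df2b19, b0452d6, f605689}.
In 453c536's history but not f605689's: {453c536, 8eb5248, b38c5ea} — 3 commits.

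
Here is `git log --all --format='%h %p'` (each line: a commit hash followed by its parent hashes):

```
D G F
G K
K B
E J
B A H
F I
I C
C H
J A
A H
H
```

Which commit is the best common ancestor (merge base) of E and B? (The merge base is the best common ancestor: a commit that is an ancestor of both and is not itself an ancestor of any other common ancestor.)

Ancestors of E: {A, E, H, J}.
Ancestors of B: {A, B, H}.
Common ancestors: {A, H}.
Among these, A is not an ancestor of any other common ancestor — it is the merge base.

A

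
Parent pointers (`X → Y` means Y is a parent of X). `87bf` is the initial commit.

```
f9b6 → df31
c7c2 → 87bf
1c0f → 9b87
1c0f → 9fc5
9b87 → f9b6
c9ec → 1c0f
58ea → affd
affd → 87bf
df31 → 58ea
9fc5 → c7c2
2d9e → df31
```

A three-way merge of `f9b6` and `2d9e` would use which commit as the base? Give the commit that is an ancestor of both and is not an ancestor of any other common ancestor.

Ancestors of f9b6: {58ea, 87bf, affd, df31, f9b6}.
Ancestors of 2d9e: {2d9e, 58ea, 87bf, affd, df31}.
Common ancestors: {58ea, 87bf, affd, df31}.
Among these, df31 is not an ancestor of any other common ancestor — it is the merge base.

df31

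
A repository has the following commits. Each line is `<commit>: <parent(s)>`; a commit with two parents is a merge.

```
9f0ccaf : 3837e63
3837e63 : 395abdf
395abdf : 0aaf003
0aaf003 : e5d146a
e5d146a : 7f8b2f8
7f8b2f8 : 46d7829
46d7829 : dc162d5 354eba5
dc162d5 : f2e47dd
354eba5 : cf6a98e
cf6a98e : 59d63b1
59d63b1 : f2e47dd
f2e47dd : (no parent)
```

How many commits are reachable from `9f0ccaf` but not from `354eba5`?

8

Reachable from 9f0ccaf: {0aaf003, 354eba5, 3837e63, 395abdf, 46d7829, 59d63b1, 7f8b2f8, 9f0ccaf, cf6a98e, dc162d5, e5d146a, f2e47dd}.
Reachable from 354eba5: {354eba5, 59d63b1, cf6a98e, f2e47dd}.
In 9f0ccaf's history but not 354eba5's: {0aaf003, 3837e63, 395abdf, 46d7829, 7f8b2f8, 9f0ccaf, dc162d5, e5d146a} — 8 commits.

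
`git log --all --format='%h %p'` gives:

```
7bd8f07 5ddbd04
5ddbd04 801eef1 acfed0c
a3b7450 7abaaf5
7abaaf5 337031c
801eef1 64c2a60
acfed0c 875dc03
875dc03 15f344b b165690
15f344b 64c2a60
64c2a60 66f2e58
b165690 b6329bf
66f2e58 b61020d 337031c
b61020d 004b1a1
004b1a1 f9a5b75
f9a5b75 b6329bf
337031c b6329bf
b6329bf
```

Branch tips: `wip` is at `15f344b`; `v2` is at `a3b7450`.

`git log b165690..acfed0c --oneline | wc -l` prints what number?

9

Reachable from acfed0c: {004b1a1, 15f344b, 337031c, 64c2a60, 66f2e58, 875dc03, acfed0c, b165690, b61020d, b6329bf, f9a5b75}.
Reachable from b165690: {b165690, b6329bf}.
In acfed0c's history but not b165690's: {004b1a1, 15f344b, 337031c, 64c2a60, 66f2e58, 875dc03, acfed0c, b61020d, f9a5b75} — 9 commits.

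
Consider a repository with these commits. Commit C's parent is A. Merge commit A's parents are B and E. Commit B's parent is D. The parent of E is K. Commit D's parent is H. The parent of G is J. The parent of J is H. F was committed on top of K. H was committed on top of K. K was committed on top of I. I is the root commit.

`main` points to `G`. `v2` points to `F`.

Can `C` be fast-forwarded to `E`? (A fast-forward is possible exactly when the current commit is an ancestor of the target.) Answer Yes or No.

A fast-forward from C to E is possible iff C is an ancestor of E.
Ancestors of E: {E, I, K}.
C is not among them, so fast-forward is not possible.

No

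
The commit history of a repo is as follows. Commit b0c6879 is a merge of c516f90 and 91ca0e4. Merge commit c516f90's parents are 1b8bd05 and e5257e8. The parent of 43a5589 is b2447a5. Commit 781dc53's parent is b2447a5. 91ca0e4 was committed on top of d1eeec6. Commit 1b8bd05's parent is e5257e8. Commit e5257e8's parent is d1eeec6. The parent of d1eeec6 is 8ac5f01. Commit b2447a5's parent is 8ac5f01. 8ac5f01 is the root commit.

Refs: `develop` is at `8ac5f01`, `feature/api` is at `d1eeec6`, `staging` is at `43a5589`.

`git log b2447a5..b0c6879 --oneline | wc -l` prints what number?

Reachable from b0c6879: {1b8bd05, 8ac5f01, 91ca0e4, b0c6879, c516f90, d1eeec6, e5257e8}.
Reachable from b2447a5: {8ac5f01, b2447a5}.
In b0c6879's history but not b2447a5's: {1b8bd05, 91ca0e4, b0c6879, c516f90, d1eeec6, e5257e8} — 6 commits.

6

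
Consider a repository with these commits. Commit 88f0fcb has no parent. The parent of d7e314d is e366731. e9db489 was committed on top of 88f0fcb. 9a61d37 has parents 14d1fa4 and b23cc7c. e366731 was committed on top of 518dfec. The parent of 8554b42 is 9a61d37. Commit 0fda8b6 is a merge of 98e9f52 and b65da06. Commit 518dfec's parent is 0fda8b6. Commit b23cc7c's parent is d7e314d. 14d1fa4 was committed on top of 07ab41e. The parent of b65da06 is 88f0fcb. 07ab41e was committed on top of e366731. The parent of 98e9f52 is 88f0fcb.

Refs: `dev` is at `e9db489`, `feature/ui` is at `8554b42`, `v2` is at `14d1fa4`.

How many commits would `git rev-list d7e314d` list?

7

Walking parent pointers from d7e314d: reachable set = {0fda8b6, 518dfec, 88f0fcb, 98e9f52, b65da06, d7e314d, e366731}.
That is 7 commits.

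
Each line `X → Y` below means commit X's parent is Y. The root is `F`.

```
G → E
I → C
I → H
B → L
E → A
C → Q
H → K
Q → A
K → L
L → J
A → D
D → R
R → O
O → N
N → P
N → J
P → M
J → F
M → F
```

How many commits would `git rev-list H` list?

5

Walking parent pointers from H: reachable set = {F, H, J, K, L}.
That is 5 commits.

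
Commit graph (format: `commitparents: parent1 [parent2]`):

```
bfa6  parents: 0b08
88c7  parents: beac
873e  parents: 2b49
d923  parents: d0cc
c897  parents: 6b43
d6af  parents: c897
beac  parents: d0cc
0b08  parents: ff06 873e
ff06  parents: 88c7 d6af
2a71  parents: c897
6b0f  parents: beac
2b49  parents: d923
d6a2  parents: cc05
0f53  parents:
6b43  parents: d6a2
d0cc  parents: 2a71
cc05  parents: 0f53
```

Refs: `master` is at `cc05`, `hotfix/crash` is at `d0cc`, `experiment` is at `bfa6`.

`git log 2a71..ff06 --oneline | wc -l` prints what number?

Reachable from ff06: {0f53, 2a71, 6b43, 88c7, beac, c897, cc05, d0cc, d6a2, d6af, ff06}.
Reachable from 2a71: {0f53, 2a71, 6b43, c897, cc05, d6a2}.
In ff06's history but not 2a71's: {88c7, beac, d0cc, d6af, ff06} — 5 commits.

5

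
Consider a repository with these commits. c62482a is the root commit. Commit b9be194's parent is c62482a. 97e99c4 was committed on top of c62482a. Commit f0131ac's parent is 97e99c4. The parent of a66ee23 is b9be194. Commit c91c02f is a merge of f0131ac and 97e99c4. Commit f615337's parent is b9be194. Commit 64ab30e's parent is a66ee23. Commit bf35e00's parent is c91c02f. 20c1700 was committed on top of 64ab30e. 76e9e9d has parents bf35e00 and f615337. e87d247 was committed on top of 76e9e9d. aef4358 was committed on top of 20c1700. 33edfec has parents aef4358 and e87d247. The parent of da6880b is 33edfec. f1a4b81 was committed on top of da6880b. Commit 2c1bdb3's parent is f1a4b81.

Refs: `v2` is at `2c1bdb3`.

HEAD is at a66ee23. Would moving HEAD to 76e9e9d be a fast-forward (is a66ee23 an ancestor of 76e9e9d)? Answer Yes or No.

A fast-forward from a66ee23 to 76e9e9d is possible iff a66ee23 is an ancestor of 76e9e9d.
Ancestors of 76e9e9d: {76e9e9d, 97e99c4, b9be194, bf35e00, c62482a, c91c02f, f0131ac, f615337}.
a66ee23 is not among them, so fast-forward is not possible.

No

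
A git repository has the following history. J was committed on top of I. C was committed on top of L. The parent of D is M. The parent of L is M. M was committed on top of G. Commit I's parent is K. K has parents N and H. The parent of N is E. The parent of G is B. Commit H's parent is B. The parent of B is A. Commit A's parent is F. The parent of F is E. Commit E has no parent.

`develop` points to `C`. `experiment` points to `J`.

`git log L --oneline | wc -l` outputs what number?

Walking parent pointers from L: reachable set = {A, B, E, F, G, L, M}.
That is 7 commits.

7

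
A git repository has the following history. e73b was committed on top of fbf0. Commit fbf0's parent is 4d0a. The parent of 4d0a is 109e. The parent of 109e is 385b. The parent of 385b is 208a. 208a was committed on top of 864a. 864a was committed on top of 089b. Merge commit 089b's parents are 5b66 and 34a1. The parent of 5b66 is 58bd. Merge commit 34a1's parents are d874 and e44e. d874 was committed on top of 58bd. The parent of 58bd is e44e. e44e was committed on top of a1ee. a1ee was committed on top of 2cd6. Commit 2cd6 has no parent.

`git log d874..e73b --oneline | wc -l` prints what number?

10

Reachable from e73b: {089b, 109e, 208a, 2cd6, 34a1, 385b, 4d0a, 58bd, 5b66, 864a, a1ee, d874, e44e, e73b, fbf0}.
Reachable from d874: {2cd6, 58bd, a1ee, d874, e44e}.
In e73b's history but not d874's: {089b, 109e, 208a, 34a1, 385b, 4d0a, 5b66, 864a, e73b, fbf0} — 10 commits.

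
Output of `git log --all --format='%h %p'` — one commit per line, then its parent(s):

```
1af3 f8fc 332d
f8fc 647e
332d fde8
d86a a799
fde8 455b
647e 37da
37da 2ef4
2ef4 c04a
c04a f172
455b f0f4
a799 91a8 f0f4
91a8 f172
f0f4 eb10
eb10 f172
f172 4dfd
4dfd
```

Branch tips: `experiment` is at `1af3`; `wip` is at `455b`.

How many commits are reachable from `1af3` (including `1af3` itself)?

Walking parent pointers from 1af3: reachable set = {1af3, 2ef4, 332d, 37da, 455b, 4dfd, 647e, c04a, eb10, f0f4, f172, f8fc, fde8}.
That is 13 commits.

13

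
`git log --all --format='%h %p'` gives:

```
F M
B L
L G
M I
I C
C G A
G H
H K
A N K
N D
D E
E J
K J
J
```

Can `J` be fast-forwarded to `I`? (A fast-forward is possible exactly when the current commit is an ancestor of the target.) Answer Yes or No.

A fast-forward from J to I is possible iff J is an ancestor of I.
Ancestors of I: {A, C, D, E, G, H, I, J, K, N}.
J is among them, so fast-forward is possible.

Yes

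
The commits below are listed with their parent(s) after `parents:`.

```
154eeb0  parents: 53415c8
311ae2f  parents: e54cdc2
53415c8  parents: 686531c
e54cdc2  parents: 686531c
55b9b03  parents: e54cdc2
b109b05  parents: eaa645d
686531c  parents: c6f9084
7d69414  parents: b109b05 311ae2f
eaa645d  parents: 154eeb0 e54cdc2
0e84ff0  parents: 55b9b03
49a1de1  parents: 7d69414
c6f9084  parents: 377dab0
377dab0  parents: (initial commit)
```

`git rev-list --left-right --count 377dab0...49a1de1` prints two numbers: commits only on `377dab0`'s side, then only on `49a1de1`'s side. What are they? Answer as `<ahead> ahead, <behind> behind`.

0 ahead, 10 behind

Reachable from 377dab0: {377dab0}.
Reachable from 49a1de1: {154eeb0, 311ae2f, 377dab0, 49a1de1, 53415c8, 686531c, 7d69414, b109b05, c6f9084, e54cdc2, eaa645d}.
Only in 377dab0's history (ahead): {} — 0.
Only in 49a1de1's history (behind): {154eeb0, 311ae2f, 49a1de1, 53415c8, 686531c, 7d69414, b109b05, c6f9084, e54cdc2, eaa645d} — 10.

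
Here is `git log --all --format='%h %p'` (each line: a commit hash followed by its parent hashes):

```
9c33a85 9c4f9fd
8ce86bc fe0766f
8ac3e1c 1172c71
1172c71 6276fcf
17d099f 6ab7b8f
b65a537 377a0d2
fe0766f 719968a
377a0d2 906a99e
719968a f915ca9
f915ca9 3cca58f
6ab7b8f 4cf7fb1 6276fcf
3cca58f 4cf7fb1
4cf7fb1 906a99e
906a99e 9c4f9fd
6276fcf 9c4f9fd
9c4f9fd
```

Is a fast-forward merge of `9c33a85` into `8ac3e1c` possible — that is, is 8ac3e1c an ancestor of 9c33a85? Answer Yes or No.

No

A fast-forward from 8ac3e1c to 9c33a85 is possible iff 8ac3e1c is an ancestor of 9c33a85.
Ancestors of 9c33a85: {9c33a85, 9c4f9fd}.
8ac3e1c is not among them, so fast-forward is not possible.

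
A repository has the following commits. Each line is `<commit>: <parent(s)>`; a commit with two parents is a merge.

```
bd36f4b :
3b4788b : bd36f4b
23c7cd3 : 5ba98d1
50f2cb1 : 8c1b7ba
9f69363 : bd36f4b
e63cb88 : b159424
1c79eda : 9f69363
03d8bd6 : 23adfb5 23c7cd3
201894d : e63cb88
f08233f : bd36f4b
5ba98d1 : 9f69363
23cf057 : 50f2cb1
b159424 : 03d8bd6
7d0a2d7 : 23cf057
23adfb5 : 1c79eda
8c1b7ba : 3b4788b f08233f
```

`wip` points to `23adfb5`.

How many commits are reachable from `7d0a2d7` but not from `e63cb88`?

6

Reachable from 7d0a2d7: {23cf057, 3b4788b, 50f2cb1, 7d0a2d7, 8c1b7ba, bd36f4b, f08233f}.
Reachable from e63cb88: {03d8bd6, 1c79eda, 23adfb5, 23c7cd3, 5ba98d1, 9f69363, b159424, bd36f4b, e63cb88}.
In 7d0a2d7's history but not e63cb88's: {23cf057, 3b4788b, 50f2cb1, 7d0a2d7, 8c1b7ba, f08233f} — 6 commits.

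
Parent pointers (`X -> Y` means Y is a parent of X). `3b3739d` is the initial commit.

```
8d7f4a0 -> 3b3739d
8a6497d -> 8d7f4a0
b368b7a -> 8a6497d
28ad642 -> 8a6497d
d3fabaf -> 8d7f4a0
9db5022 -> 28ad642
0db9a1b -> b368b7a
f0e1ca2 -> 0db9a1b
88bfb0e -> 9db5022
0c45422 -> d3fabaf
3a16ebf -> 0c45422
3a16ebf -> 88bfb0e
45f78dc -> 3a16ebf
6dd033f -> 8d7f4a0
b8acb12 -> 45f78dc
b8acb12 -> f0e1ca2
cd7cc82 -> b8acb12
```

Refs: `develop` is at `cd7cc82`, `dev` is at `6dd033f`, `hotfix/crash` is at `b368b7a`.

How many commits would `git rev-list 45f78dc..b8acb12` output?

Reachable from b8acb12: {0c45422, 0db9a1b, 28ad642, 3a16ebf, 3b3739d, 45f78dc, 88bfb0e, 8a6497d, 8d7f4a0, 9db5022, b368b7a, b8acb12, d3fabaf, f0e1ca2}.
Reachable from 45f78dc: {0c45422, 28ad642, 3a16ebf, 3b3739d, 45f78dc, 88bfb0e, 8a6497d, 8d7f4a0, 9db5022, d3fabaf}.
In b8acb12's history but not 45f78dc's: {0db9a1b, b368b7a, b8acb12, f0e1ca2} — 4 commits.

4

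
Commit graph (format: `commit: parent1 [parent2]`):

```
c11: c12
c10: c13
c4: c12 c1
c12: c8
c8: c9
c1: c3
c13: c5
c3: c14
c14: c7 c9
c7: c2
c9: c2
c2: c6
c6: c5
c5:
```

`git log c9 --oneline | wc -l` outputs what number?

4

Walking parent pointers from c9: reachable set = {c2, c5, c6, c9}.
That is 4 commits.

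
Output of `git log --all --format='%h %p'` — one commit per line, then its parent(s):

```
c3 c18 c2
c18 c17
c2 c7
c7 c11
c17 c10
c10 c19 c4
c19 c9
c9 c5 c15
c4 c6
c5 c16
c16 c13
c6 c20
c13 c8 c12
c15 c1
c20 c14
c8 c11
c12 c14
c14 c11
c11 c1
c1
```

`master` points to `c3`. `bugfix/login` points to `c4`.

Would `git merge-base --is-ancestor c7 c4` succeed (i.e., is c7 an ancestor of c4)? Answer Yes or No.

No

Ancestors of c4: {c1, c11, c14, c20, c4, c6}.
c7 is not in that set, so it is not an ancestor of c4.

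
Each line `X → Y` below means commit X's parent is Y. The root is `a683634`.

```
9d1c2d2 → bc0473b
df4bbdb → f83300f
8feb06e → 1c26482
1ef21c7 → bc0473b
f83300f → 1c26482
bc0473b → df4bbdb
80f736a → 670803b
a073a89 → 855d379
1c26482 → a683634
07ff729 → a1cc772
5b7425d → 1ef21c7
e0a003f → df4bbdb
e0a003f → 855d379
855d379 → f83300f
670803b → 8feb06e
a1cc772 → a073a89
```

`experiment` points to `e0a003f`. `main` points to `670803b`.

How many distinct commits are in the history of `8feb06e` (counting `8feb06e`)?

3

Walking parent pointers from 8feb06e: reachable set = {1c26482, 8feb06e, a683634}.
That is 3 commits.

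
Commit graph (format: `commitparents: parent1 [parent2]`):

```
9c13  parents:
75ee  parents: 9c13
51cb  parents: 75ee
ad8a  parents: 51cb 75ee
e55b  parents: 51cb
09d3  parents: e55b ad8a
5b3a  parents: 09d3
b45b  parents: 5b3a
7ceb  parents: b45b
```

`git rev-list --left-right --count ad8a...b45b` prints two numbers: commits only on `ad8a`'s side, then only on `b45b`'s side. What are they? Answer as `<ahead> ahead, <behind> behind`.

0 ahead, 4 behind

Reachable from ad8a: {51cb, 75ee, 9c13, ad8a}.
Reachable from b45b: {09d3, 51cb, 5b3a, 75ee, 9c13, ad8a, b45b, e55b}.
Only in ad8a's history (ahead): {} — 0.
Only in b45b's history (behind): {09d3, 5b3a, b45b, e55b} — 4.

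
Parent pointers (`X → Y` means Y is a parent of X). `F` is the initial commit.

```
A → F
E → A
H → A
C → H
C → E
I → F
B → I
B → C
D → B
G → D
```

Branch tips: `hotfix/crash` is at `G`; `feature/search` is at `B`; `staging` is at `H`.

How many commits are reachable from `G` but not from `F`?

Reachable from G: {A, B, C, D, E, F, G, H, I}.
Reachable from F: {F}.
In G's history but not F's: {A, B, C, D, E, G, H, I} — 8 commits.

8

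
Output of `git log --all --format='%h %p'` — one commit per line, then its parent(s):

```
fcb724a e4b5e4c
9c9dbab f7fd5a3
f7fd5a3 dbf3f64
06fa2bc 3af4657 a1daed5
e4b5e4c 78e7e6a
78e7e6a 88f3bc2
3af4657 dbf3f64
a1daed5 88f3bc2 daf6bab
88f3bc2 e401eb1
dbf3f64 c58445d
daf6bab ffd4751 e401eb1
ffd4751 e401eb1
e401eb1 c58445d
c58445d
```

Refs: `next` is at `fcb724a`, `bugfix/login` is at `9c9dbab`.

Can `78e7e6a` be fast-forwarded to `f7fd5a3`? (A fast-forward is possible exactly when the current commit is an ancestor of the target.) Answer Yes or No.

A fast-forward from 78e7e6a to f7fd5a3 is possible iff 78e7e6a is an ancestor of f7fd5a3.
Ancestors of f7fd5a3: {c58445d, dbf3f64, f7fd5a3}.
78e7e6a is not among them, so fast-forward is not possible.

No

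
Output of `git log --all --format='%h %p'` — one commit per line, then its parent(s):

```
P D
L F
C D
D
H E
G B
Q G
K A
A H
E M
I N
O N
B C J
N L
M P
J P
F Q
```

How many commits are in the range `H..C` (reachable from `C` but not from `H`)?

Reachable from C: {C, D}.
Reachable from H: {D, E, H, M, P}.
In C's history but not H's: {C} — 1 commit.

1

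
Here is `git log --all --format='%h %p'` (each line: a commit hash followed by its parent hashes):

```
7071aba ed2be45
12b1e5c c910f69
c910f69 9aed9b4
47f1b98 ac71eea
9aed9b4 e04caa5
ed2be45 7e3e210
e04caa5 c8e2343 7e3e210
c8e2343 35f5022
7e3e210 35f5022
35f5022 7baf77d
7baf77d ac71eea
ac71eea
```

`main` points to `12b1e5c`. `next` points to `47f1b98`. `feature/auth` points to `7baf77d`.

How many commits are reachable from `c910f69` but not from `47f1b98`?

Reachable from c910f69: {35f5022, 7baf77d, 7e3e210, 9aed9b4, ac71eea, c8e2343, c910f69, e04caa5}.
Reachable from 47f1b98: {47f1b98, ac71eea}.
In c910f69's history but not 47f1b98's: {35f5022, 7baf77d, 7e3e210, 9aed9b4, c8e2343, c910f69, e04caa5} — 7 commits.

7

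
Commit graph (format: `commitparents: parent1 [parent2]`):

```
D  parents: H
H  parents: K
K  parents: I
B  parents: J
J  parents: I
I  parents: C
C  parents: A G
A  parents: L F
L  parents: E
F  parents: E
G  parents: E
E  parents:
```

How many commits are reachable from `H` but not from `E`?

Reachable from H: {A, C, E, F, G, H, I, K, L}.
Reachable from E: {E}.
In H's history but not E's: {A, C, F, G, H, I, K, L} — 8 commits.

8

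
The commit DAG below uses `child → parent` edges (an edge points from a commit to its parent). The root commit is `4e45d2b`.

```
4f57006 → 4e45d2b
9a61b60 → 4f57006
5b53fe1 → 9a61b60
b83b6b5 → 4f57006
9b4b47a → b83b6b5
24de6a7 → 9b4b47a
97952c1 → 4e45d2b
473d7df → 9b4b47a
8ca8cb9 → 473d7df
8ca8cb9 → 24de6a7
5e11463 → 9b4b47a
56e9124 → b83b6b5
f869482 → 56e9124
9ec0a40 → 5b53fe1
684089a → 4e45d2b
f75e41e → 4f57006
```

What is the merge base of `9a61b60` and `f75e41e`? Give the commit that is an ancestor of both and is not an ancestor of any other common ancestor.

4f57006

Ancestors of 9a61b60: {4e45d2b, 4f57006, 9a61b60}.
Ancestors of f75e41e: {4e45d2b, 4f57006, f75e41e}.
Common ancestors: {4e45d2b, 4f57006}.
Among these, 4f57006 is not an ancestor of any other common ancestor — it is the merge base.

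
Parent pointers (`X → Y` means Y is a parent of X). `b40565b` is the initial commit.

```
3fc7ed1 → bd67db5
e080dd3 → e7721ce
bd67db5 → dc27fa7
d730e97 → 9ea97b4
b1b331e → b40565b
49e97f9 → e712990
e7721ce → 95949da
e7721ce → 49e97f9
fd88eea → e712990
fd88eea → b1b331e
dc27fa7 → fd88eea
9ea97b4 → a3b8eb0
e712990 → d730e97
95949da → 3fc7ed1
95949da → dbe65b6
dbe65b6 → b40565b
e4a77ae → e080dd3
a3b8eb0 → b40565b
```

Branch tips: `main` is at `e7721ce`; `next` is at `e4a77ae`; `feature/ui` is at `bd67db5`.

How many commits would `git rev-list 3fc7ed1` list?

Walking parent pointers from 3fc7ed1: reachable set = {3fc7ed1, 9ea97b4, a3b8eb0, b1b331e, b40565b, bd67db5, d730e97, dc27fa7, e712990, fd88eea}.
That is 10 commits.

10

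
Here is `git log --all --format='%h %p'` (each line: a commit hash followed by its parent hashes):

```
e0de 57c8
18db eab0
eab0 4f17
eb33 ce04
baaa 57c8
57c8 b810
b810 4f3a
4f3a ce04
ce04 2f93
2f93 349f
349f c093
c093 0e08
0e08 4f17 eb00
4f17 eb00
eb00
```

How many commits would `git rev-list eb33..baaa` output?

Reachable from baaa: {0e08, 2f93, 349f, 4f17, 4f3a, 57c8, b810, baaa, c093, ce04, eb00}.
Reachable from eb33: {0e08, 2f93, 349f, 4f17, c093, ce04, eb00, eb33}.
In baaa's history but not eb33's: {4f3a, 57c8, b810, baaa} — 4 commits.

4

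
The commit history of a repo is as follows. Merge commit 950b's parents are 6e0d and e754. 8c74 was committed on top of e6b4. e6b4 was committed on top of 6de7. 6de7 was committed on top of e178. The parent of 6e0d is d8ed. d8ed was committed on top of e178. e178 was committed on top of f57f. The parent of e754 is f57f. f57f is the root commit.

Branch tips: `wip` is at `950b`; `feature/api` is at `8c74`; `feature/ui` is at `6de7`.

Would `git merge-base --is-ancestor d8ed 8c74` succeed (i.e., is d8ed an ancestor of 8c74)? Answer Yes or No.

No

Ancestors of 8c74: {6de7, 8c74, e178, e6b4, f57f}.
d8ed is not in that set, so it is not an ancestor of 8c74.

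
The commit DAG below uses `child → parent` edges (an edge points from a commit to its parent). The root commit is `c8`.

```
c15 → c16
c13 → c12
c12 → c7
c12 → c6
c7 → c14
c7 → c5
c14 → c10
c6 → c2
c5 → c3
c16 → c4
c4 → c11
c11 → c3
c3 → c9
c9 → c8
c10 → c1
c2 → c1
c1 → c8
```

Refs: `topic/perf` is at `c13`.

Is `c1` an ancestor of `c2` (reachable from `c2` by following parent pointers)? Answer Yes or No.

Yes

Ancestors of c2 (commits reachable by following parents): {c1, c2, c8}.
c1 is in that set, so it is an ancestor of c2.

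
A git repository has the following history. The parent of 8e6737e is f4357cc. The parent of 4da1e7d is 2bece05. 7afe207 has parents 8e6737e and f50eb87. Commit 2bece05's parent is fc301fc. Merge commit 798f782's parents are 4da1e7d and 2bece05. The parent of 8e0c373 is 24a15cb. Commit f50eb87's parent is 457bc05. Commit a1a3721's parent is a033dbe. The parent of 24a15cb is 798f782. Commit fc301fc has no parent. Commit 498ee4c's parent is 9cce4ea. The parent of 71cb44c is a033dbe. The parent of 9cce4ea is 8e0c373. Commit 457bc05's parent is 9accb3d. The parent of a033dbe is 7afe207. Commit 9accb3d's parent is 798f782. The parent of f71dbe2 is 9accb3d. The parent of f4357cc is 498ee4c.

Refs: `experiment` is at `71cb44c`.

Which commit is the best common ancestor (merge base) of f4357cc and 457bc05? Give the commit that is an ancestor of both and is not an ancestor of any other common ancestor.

Ancestors of f4357cc: {24a15cb, 2bece05, 498ee4c, 4da1e7d, 798f782, 8e0c373, 9cce4ea, f4357cc, fc301fc}.
Ancestors of 457bc05: {2bece05, 457bc05, 4da1e7d, 798f782, 9accb3d, fc301fc}.
Common ancestors: {2bece05, 4da1e7d, 798f782, fc301fc}.
Among these, 798f782 is not an ancestor of any other common ancestor — it is the merge base.

798f782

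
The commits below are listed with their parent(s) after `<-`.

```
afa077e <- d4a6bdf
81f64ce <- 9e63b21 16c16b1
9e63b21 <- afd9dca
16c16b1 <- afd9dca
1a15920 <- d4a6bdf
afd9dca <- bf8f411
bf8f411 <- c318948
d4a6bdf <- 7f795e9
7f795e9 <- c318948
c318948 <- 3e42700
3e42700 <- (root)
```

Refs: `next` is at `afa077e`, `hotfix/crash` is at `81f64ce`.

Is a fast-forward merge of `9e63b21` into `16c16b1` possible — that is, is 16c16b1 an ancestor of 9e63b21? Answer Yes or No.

A fast-forward from 16c16b1 to 9e63b21 is possible iff 16c16b1 is an ancestor of 9e63b21.
Ancestors of 9e63b21: {3e42700, 9e63b21, afd9dca, bf8f411, c318948}.
16c16b1 is not among them, so fast-forward is not possible.

No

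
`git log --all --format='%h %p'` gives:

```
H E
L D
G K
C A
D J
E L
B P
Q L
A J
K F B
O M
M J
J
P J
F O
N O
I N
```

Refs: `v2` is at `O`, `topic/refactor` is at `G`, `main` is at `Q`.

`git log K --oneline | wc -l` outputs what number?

Walking parent pointers from K: reachable set = {B, F, J, K, M, O, P}.
That is 7 commits.

7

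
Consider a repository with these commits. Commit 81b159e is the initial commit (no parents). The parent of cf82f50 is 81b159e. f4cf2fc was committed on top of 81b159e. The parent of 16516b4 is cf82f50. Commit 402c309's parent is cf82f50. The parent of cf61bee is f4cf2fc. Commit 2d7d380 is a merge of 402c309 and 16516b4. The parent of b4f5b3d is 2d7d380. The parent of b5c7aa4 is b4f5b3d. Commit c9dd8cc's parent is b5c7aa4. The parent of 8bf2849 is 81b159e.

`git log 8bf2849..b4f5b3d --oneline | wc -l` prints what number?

Reachable from b4f5b3d: {16516b4, 2d7d380, 402c309, 81b159e, b4f5b3d, cf82f50}.
Reachable from 8bf2849: {81b159e, 8bf2849}.
In b4f5b3d's history but not 8bf2849's: {16516b4, 2d7d380, 402c309, b4f5b3d, cf82f50} — 5 commits.

5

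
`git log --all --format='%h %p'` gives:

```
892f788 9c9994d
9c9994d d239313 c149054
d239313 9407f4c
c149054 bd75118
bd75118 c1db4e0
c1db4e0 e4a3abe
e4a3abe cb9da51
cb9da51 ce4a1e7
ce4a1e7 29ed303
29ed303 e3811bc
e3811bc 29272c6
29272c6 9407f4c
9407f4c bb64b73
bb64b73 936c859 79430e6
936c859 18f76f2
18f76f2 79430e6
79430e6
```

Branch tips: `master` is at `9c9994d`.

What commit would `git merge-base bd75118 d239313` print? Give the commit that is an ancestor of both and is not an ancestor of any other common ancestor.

9407f4c

Ancestors of bd75118: {18f76f2, 29272c6, 29ed303, 79430e6, 936c859, 9407f4c, bb64b73, bd75118, c1db4e0, cb9da51, ce4a1e7, e3811bc, e4a3abe}.
Ancestors of d239313: {18f76f2, 79430e6, 936c859, 9407f4c, bb64b73, d239313}.
Common ancestors: {18f76f2, 79430e6, 936c859, 9407f4c, bb64b73}.
Among these, 9407f4c is not an ancestor of any other common ancestor — it is the merge base.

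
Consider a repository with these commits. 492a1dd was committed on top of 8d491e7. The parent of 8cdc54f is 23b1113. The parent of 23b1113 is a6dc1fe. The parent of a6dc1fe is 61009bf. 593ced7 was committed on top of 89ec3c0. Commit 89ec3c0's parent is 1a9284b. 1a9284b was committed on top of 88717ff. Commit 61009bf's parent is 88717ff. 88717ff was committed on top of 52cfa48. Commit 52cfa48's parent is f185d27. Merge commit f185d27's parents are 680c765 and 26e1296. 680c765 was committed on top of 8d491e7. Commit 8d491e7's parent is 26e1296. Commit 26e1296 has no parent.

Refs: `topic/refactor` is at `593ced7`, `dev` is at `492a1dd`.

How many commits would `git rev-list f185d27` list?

4

Walking parent pointers from f185d27: reachable set = {26e1296, 680c765, 8d491e7, f185d27}.
That is 4 commits.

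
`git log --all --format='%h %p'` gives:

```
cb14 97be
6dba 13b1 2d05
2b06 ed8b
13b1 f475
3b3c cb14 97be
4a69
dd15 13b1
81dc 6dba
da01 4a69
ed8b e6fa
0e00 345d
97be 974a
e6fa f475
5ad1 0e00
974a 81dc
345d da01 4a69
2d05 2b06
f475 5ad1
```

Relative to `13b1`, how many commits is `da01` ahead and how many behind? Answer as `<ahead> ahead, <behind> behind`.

0 ahead, 5 behind

Reachable from da01: {4a69, da01}.
Reachable from 13b1: {0e00, 13b1, 345d, 4a69, 5ad1, da01, f475}.
Only in da01's history (ahead): {} — 0.
Only in 13b1's history (behind): {0e00, 13b1, 345d, 5ad1, f475} — 5.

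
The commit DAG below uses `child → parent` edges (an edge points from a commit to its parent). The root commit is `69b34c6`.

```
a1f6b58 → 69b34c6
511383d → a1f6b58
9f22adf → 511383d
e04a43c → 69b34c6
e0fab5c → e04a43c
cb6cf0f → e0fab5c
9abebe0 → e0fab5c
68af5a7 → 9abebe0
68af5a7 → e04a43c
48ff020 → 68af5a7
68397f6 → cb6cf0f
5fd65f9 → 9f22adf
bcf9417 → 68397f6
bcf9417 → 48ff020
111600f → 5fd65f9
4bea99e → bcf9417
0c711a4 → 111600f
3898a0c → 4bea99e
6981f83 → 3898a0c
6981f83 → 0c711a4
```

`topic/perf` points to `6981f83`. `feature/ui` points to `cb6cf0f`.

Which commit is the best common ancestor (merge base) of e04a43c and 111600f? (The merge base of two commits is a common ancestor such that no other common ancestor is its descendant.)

69b34c6

Ancestors of e04a43c: {69b34c6, e04a43c}.
Ancestors of 111600f: {111600f, 511383d, 5fd65f9, 69b34c6, 9f22adf, a1f6b58}.
Common ancestors: {69b34c6}.
The only common ancestor is 69b34c6, so it is the merge base.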